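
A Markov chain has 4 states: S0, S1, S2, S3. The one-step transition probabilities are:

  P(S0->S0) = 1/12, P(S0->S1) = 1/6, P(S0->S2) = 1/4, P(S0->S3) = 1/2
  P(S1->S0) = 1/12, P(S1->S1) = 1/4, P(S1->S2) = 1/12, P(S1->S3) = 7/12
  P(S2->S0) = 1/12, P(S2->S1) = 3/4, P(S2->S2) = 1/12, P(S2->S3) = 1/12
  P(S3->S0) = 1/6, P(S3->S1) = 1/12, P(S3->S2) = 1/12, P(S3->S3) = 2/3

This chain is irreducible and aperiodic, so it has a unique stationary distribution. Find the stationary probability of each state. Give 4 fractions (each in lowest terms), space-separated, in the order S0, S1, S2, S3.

The stationary distribution satisfies pi = pi * P, i.e.:
  pi_S0 = 1/12*pi_S0 + 1/12*pi_S1 + 1/12*pi_S2 + 1/6*pi_S3
  pi_S1 = 1/6*pi_S0 + 1/4*pi_S1 + 3/4*pi_S2 + 1/12*pi_S3
  pi_S2 = 1/4*pi_S0 + 1/12*pi_S1 + 1/12*pi_S2 + 1/12*pi_S3
  pi_S3 = 1/2*pi_S0 + 7/12*pi_S1 + 1/12*pi_S2 + 2/3*pi_S3
with normalization: pi_S0 + pi_S1 + pi_S2 + pi_S3 = 1.

Using the first 3 balance equations plus normalization, the linear system A*pi = b is:
  [-11/12, 1/12, 1/12, 1/6] . pi = 0
  [1/6, -3/4, 3/4, 1/12] . pi = 0
  [1/4, 1/12, -11/12, 1/12] . pi = 0
  [1, 1, 1, 1] . pi = 1

Solving yields:
  pi_S0 = 35/268
  pi_S1 = 317/1608
  pi_S2 = 169/1608
  pi_S3 = 38/67

Verification (pi * P):
  35/268*1/12 + 317/1608*1/12 + 169/1608*1/12 + 38/67*1/6 = 35/268 = pi_S0  (ok)
  35/268*1/6 + 317/1608*1/4 + 169/1608*3/4 + 38/67*1/12 = 317/1608 = pi_S1  (ok)
  35/268*1/4 + 317/1608*1/12 + 169/1608*1/12 + 38/67*1/12 = 169/1608 = pi_S2  (ok)
  35/268*1/2 + 317/1608*7/12 + 169/1608*1/12 + 38/67*2/3 = 38/67 = pi_S3  (ok)

Answer: 35/268 317/1608 169/1608 38/67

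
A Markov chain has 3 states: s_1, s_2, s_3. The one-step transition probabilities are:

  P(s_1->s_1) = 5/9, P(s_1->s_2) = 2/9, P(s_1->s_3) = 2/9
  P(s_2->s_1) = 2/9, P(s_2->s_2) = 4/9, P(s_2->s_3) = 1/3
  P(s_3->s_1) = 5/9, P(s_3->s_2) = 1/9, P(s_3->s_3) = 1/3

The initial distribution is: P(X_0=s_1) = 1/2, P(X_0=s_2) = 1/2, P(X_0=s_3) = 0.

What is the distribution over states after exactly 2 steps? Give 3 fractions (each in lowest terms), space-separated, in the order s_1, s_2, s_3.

Propagating the distribution step by step (d_{t+1} = d_t * P):
d_0 = (s_1=1/2, s_2=1/2, s_3=0)
  d_1[s_1] = 1/2*5/9 + 1/2*2/9 + 0*5/9 = 7/18
  d_1[s_2] = 1/2*2/9 + 1/2*4/9 + 0*1/9 = 1/3
  d_1[s_3] = 1/2*2/9 + 1/2*1/3 + 0*1/3 = 5/18
d_1 = (s_1=7/18, s_2=1/3, s_3=5/18)
  d_2[s_1] = 7/18*5/9 + 1/3*2/9 + 5/18*5/9 = 4/9
  d_2[s_2] = 7/18*2/9 + 1/3*4/9 + 5/18*1/9 = 43/162
  d_2[s_3] = 7/18*2/9 + 1/3*1/3 + 5/18*1/3 = 47/162
d_2 = (s_1=4/9, s_2=43/162, s_3=47/162)

Answer: 4/9 43/162 47/162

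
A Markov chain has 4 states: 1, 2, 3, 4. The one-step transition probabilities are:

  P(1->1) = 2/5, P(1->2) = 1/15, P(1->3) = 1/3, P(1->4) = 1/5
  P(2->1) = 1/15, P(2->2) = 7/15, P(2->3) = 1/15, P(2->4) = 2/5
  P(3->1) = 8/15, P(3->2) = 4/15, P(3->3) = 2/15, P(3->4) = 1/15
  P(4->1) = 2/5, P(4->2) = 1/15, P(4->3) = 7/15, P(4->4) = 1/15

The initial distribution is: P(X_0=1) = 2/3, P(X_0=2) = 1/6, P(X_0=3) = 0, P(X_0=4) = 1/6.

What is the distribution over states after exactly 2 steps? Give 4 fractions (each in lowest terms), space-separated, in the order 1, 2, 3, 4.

Answer: 268/675 41/225 178/675 106/675

Derivation:
Propagating the distribution step by step (d_{t+1} = d_t * P):
d_0 = (1=2/3, 2=1/6, 3=0, 4=1/6)
  d_1[1] = 2/3*2/5 + 1/6*1/15 + 0*8/15 + 1/6*2/5 = 31/90
  d_1[2] = 2/3*1/15 + 1/6*7/15 + 0*4/15 + 1/6*1/15 = 2/15
  d_1[3] = 2/3*1/3 + 1/6*1/15 + 0*2/15 + 1/6*7/15 = 14/45
  d_1[4] = 2/3*1/5 + 1/6*2/5 + 0*1/15 + 1/6*1/15 = 19/90
d_1 = (1=31/90, 2=2/15, 3=14/45, 4=19/90)
  d_2[1] = 31/90*2/5 + 2/15*1/15 + 14/45*8/15 + 19/90*2/5 = 268/675
  d_2[2] = 31/90*1/15 + 2/15*7/15 + 14/45*4/15 + 19/90*1/15 = 41/225
  d_2[3] = 31/90*1/3 + 2/15*1/15 + 14/45*2/15 + 19/90*7/15 = 178/675
  d_2[4] = 31/90*1/5 + 2/15*2/5 + 14/45*1/15 + 19/90*1/15 = 106/675
d_2 = (1=268/675, 2=41/225, 3=178/675, 4=106/675)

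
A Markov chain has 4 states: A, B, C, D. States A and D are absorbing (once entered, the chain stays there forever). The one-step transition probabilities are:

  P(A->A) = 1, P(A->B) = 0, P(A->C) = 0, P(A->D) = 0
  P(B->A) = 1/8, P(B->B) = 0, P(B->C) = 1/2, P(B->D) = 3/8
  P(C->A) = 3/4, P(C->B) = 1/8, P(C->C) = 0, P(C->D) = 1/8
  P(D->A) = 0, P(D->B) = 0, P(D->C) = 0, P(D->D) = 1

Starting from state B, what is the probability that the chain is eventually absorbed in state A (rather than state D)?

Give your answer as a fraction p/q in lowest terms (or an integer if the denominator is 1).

Answer: 8/15

Derivation:
Let a_i = P(absorbed in A | start in state i).
Boundary conditions: a_A = 1, a_D = 0.
For each transient state i, a_i = sum_j P(i->j) * a_j:
  a_B = 1/8*a_A + 0*a_B + 1/2*a_C + 3/8*a_D
  a_C = 3/4*a_A + 1/8*a_B + 0*a_C + 1/8*a_D

Substituting a_A = 1 and a_D = 0, rearrange to (I - Q) a = r where r[i] = P(i -> A):
  [1, -1/2] . (a_B, a_C) = 1/8
  [-1/8, 1] . (a_B, a_C) = 3/4

Solving yields:
  a_B = 8/15
  a_C = 49/60

Starting state is B, so the absorption probability is a_B = 8/15.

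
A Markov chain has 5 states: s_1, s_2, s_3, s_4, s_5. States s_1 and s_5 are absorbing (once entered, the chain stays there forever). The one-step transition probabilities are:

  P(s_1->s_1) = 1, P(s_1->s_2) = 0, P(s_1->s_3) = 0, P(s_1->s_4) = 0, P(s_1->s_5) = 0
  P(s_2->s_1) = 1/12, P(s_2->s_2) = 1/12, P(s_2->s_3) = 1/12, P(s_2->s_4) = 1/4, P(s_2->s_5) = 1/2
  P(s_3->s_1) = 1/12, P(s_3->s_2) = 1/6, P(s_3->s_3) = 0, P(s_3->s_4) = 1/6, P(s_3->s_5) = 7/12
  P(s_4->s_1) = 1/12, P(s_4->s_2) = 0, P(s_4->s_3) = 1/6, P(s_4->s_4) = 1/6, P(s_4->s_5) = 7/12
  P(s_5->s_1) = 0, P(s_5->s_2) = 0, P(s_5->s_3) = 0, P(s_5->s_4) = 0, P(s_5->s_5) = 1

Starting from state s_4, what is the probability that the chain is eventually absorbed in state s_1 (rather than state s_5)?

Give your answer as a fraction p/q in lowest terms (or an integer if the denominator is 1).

Answer: 39/311

Derivation:
Let a_i = P(absorbed in s_1 | start in state i).
Boundary conditions: a_s_1 = 1, a_s_5 = 0.
For each transient state i, a_i = sum_j P(i->j) * a_j:
  a_s_2 = 1/12*a_s_1 + 1/12*a_s_2 + 1/12*a_s_3 + 1/4*a_s_4 + 1/2*a_s_5
  a_s_3 = 1/12*a_s_1 + 1/6*a_s_2 + 0*a_s_3 + 1/6*a_s_4 + 7/12*a_s_5
  a_s_4 = 1/12*a_s_1 + 0*a_s_2 + 1/6*a_s_3 + 1/6*a_s_4 + 7/12*a_s_5

Substituting a_s_1 = 1 and a_s_5 = 0, rearrange to (I - Q) a = r where r[i] = P(i -> s_1):
  [11/12, -1/12, -1/4] . (a_s_2, a_s_3, a_s_4) = 1/12
  [-1/6, 1, -1/6] . (a_s_2, a_s_3, a_s_4) = 1/12
  [0, -1/6, 5/6] . (a_s_2, a_s_3, a_s_4) = 1/12

Solving yields:
  a_s_2 = 85/622
  a_s_3 = 79/622
  a_s_4 = 39/311

Starting state is s_4, so the absorption probability is a_s_4 = 39/311.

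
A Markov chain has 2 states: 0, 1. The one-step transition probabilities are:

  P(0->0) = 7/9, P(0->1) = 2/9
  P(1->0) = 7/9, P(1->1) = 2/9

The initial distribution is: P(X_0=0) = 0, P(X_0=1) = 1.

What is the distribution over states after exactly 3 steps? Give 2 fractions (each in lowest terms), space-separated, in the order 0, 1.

Answer: 7/9 2/9

Derivation:
Propagating the distribution step by step (d_{t+1} = d_t * P):
d_0 = (0=0, 1=1)
  d_1[0] = 0*7/9 + 1*7/9 = 7/9
  d_1[1] = 0*2/9 + 1*2/9 = 2/9
d_1 = (0=7/9, 1=2/9)
  d_2[0] = 7/9*7/9 + 2/9*7/9 = 7/9
  d_2[1] = 7/9*2/9 + 2/9*2/9 = 2/9
d_2 = (0=7/9, 1=2/9)
  d_3[0] = 7/9*7/9 + 2/9*7/9 = 7/9
  d_3[1] = 7/9*2/9 + 2/9*2/9 = 2/9
d_3 = (0=7/9, 1=2/9)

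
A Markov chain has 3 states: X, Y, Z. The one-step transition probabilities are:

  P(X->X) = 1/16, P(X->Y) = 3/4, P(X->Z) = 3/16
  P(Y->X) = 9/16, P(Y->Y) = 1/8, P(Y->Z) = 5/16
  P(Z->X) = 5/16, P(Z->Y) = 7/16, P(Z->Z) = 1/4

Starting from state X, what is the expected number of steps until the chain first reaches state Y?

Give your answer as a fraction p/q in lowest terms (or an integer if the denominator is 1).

Let h_i = expected steps to first reach Y from state i.
Boundary: h_Y = 0.
First-step equations for the other states:
  h_X = 1 + 1/16*h_X + 3/4*h_Y + 3/16*h_Z
  h_Z = 1 + 5/16*h_X + 7/16*h_Y + 1/4*h_Z

Substituting h_Y = 0 and rearranging gives the linear system (I - Q) h = 1:
  [15/16, -3/16] . (h_X, h_Z) = 1
  [-5/16, 3/4] . (h_X, h_Z) = 1

Solving yields:
  h_X = 16/11
  h_Z = 64/33

Starting state is X, so the expected hitting time is h_X = 16/11.

Answer: 16/11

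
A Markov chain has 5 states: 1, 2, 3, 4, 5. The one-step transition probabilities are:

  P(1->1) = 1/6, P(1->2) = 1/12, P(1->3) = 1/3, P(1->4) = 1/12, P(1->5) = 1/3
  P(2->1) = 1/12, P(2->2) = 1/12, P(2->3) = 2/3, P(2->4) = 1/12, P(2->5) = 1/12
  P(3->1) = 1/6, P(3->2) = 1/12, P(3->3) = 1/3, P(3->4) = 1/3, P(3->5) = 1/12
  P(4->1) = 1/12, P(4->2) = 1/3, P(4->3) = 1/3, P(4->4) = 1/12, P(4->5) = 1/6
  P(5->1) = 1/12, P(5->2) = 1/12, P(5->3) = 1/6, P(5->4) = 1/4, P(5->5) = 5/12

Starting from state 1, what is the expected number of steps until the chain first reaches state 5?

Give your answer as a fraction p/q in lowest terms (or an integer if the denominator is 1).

Let h_i = expected steps to first reach 5 from state i.
Boundary: h_5 = 0.
First-step equations for the other states:
  h_1 = 1 + 1/6*h_1 + 1/12*h_2 + 1/3*h_3 + 1/12*h_4 + 1/3*h_5
  h_2 = 1 + 1/12*h_1 + 1/12*h_2 + 2/3*h_3 + 1/12*h_4 + 1/12*h_5
  h_3 = 1 + 1/6*h_1 + 1/12*h_2 + 1/3*h_3 + 1/3*h_4 + 1/12*h_5
  h_4 = 1 + 1/12*h_1 + 1/3*h_2 + 1/3*h_3 + 1/12*h_4 + 1/6*h_5

Substituting h_5 = 0 and rearranging gives the linear system (I - Q) h = 1:
  [5/6, -1/12, -1/3, -1/12] . (h_1, h_2, h_3, h_4) = 1
  [-1/12, 11/12, -2/3, -1/12] . (h_1, h_2, h_3, h_4) = 1
  [-1/6, -1/12, 2/3, -1/3] . (h_1, h_2, h_3, h_4) = 1
  [-1/12, -1/3, -1/3, 11/12] . (h_1, h_2, h_3, h_4) = 1

Solving yields:
  h_1 = 1692/301
  h_2 = 2292/301
  h_3 = 2223/301
  h_4 = 2124/301

Starting state is 1, so the expected hitting time is h_1 = 1692/301.

Answer: 1692/301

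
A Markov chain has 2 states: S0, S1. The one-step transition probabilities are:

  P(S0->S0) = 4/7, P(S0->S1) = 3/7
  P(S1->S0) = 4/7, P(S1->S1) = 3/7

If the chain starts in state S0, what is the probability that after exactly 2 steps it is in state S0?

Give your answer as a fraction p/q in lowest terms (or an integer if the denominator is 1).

Computing P^2 by repeated multiplication:
P^1 =
  S0: [4/7, 3/7]
  S1: [4/7, 3/7]
P^2 =
  S0: [4/7, 3/7]
  S1: [4/7, 3/7]

(P^2)[S0 -> S0] = 4/7

Answer: 4/7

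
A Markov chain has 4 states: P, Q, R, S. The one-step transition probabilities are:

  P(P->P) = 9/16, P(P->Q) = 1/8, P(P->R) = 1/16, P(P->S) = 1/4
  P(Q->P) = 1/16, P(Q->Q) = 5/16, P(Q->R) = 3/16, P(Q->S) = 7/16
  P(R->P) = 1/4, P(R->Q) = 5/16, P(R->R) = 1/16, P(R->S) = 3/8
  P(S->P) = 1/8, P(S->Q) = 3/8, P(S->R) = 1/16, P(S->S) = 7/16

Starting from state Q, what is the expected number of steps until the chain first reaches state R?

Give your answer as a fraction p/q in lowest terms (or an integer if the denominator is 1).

Answer: 2096/241

Derivation:
Let h_i = expected steps to first reach R from state i.
Boundary: h_R = 0.
First-step equations for the other states:
  h_P = 1 + 9/16*h_P + 1/8*h_Q + 1/16*h_R + 1/4*h_S
  h_Q = 1 + 1/16*h_P + 5/16*h_Q + 3/16*h_R + 7/16*h_S
  h_S = 1 + 1/8*h_P + 3/8*h_Q + 1/16*h_R + 7/16*h_S

Substituting h_R = 0 and rearranging gives the linear system (I - Q) h = 1:
  [7/16, -1/8, -1/4] . (h_P, h_Q, h_S) = 1
  [-1/16, 11/16, -7/16] . (h_P, h_Q, h_S) = 1
  [-1/8, -3/8, 9/16] . (h_P, h_Q, h_S) = 1

Solving yields:
  h_P = 2512/241
  h_Q = 2096/241
  h_S = 2384/241

Starting state is Q, so the expected hitting time is h_Q = 2096/241.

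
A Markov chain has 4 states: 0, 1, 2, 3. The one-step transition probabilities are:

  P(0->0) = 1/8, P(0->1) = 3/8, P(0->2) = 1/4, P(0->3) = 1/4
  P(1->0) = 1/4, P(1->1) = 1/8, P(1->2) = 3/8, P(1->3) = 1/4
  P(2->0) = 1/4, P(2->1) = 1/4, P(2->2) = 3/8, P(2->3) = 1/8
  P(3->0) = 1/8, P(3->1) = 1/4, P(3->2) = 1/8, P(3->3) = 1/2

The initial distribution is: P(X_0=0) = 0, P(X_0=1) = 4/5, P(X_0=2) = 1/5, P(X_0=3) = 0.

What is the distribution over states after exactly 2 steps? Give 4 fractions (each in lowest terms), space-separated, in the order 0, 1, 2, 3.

Propagating the distribution step by step (d_{t+1} = d_t * P):
d_0 = (0=0, 1=4/5, 2=1/5, 3=0)
  d_1[0] = 0*1/8 + 4/5*1/4 + 1/5*1/4 + 0*1/8 = 1/4
  d_1[1] = 0*3/8 + 4/5*1/8 + 1/5*1/4 + 0*1/4 = 3/20
  d_1[2] = 0*1/4 + 4/5*3/8 + 1/5*3/8 + 0*1/8 = 3/8
  d_1[3] = 0*1/4 + 4/5*1/4 + 1/5*1/8 + 0*1/2 = 9/40
d_1 = (0=1/4, 1=3/20, 2=3/8, 3=9/40)
  d_2[0] = 1/4*1/8 + 3/20*1/4 + 3/8*1/4 + 9/40*1/8 = 61/320
  d_2[1] = 1/4*3/8 + 3/20*1/8 + 3/8*1/4 + 9/40*1/4 = 21/80
  d_2[2] = 1/4*1/4 + 3/20*3/8 + 3/8*3/8 + 9/40*1/8 = 23/80
  d_2[3] = 1/4*1/4 + 3/20*1/4 + 3/8*1/8 + 9/40*1/2 = 83/320
d_2 = (0=61/320, 1=21/80, 2=23/80, 3=83/320)

Answer: 61/320 21/80 23/80 83/320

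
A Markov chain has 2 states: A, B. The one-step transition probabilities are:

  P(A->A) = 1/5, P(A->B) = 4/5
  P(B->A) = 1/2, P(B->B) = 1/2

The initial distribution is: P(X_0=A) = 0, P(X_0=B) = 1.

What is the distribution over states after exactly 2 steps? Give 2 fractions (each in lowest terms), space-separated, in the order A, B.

Propagating the distribution step by step (d_{t+1} = d_t * P):
d_0 = (A=0, B=1)
  d_1[A] = 0*1/5 + 1*1/2 = 1/2
  d_1[B] = 0*4/5 + 1*1/2 = 1/2
d_1 = (A=1/2, B=1/2)
  d_2[A] = 1/2*1/5 + 1/2*1/2 = 7/20
  d_2[B] = 1/2*4/5 + 1/2*1/2 = 13/20
d_2 = (A=7/20, B=13/20)

Answer: 7/20 13/20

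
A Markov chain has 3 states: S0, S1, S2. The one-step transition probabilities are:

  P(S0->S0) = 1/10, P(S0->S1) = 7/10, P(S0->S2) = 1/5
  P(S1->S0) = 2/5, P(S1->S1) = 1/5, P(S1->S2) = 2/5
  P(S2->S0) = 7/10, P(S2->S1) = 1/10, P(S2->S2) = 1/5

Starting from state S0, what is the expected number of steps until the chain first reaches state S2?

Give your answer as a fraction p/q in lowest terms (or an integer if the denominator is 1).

Answer: 75/22

Derivation:
Let h_i = expected steps to first reach S2 from state i.
Boundary: h_S2 = 0.
First-step equations for the other states:
  h_S0 = 1 + 1/10*h_S0 + 7/10*h_S1 + 1/5*h_S2
  h_S1 = 1 + 2/5*h_S0 + 1/5*h_S1 + 2/5*h_S2

Substituting h_S2 = 0 and rearranging gives the linear system (I - Q) h = 1:
  [9/10, -7/10] . (h_S0, h_S1) = 1
  [-2/5, 4/5] . (h_S0, h_S1) = 1

Solving yields:
  h_S0 = 75/22
  h_S1 = 65/22

Starting state is S0, so the expected hitting time is h_S0 = 75/22.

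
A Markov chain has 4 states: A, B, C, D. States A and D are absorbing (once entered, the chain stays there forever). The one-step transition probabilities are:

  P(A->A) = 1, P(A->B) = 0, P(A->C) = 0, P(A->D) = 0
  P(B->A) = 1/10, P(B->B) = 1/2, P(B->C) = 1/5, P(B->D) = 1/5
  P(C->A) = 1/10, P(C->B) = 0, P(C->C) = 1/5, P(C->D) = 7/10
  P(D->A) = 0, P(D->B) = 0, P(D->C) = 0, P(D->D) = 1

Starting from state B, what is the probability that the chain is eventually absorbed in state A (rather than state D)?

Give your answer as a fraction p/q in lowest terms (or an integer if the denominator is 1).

Answer: 1/4

Derivation:
Let a_i = P(absorbed in A | start in state i).
Boundary conditions: a_A = 1, a_D = 0.
For each transient state i, a_i = sum_j P(i->j) * a_j:
  a_B = 1/10*a_A + 1/2*a_B + 1/5*a_C + 1/5*a_D
  a_C = 1/10*a_A + 0*a_B + 1/5*a_C + 7/10*a_D

Substituting a_A = 1 and a_D = 0, rearrange to (I - Q) a = r where r[i] = P(i -> A):
  [1/2, -1/5] . (a_B, a_C) = 1/10
  [0, 4/5] . (a_B, a_C) = 1/10

Solving yields:
  a_B = 1/4
  a_C = 1/8

Starting state is B, so the absorption probability is a_B = 1/4.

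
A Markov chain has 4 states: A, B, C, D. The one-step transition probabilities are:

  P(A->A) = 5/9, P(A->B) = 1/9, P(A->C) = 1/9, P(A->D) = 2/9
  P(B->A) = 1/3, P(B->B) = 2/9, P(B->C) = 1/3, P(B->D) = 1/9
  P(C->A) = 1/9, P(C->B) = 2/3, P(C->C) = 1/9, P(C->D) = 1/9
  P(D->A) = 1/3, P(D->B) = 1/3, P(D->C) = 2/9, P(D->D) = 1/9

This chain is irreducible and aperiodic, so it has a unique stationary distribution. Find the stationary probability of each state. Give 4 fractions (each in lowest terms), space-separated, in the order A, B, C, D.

The stationary distribution satisfies pi = pi * P, i.e.:
  pi_A = 5/9*pi_A + 1/3*pi_B + 1/9*pi_C + 1/3*pi_D
  pi_B = 1/9*pi_A + 2/9*pi_B + 2/3*pi_C + 1/3*pi_D
  pi_C = 1/9*pi_A + 1/3*pi_B + 1/9*pi_C + 2/9*pi_D
  pi_D = 2/9*pi_A + 1/9*pi_B + 1/9*pi_C + 1/9*pi_D
with normalization: pi_A + pi_B + pi_C + pi_D = 1.

Using the first 3 balance equations plus normalization, the linear system A*pi = b is:
  [-4/9, 1/3, 1/9, 1/3] . pi = 0
  [1/9, -7/9, 2/3, 1/3] . pi = 0
  [1/9, 1/3, -8/9, 2/9] . pi = 0
  [1, 1, 1, 1] . pi = 1

Solving yields:
  pi_A = 49/131
  pi_B = 37/131
  pi_C = 25/131
  pi_D = 20/131

Verification (pi * P):
  49/131*5/9 + 37/131*1/3 + 25/131*1/9 + 20/131*1/3 = 49/131 = pi_A  (ok)
  49/131*1/9 + 37/131*2/9 + 25/131*2/3 + 20/131*1/3 = 37/131 = pi_B  (ok)
  49/131*1/9 + 37/131*1/3 + 25/131*1/9 + 20/131*2/9 = 25/131 = pi_C  (ok)
  49/131*2/9 + 37/131*1/9 + 25/131*1/9 + 20/131*1/9 = 20/131 = pi_D  (ok)

Answer: 49/131 37/131 25/131 20/131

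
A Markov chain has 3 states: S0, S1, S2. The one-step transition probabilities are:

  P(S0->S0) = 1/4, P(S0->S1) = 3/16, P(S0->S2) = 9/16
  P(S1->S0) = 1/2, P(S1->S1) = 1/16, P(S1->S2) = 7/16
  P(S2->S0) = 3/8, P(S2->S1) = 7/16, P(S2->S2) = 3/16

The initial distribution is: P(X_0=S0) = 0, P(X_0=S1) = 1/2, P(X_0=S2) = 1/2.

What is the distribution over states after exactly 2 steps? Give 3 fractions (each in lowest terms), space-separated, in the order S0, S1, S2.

Propagating the distribution step by step (d_{t+1} = d_t * P):
d_0 = (S0=0, S1=1/2, S2=1/2)
  d_1[S0] = 0*1/4 + 1/2*1/2 + 1/2*3/8 = 7/16
  d_1[S1] = 0*3/16 + 1/2*1/16 + 1/2*7/16 = 1/4
  d_1[S2] = 0*9/16 + 1/2*7/16 + 1/2*3/16 = 5/16
d_1 = (S0=7/16, S1=1/4, S2=5/16)
  d_2[S0] = 7/16*1/4 + 1/4*1/2 + 5/16*3/8 = 45/128
  d_2[S1] = 7/16*3/16 + 1/4*1/16 + 5/16*7/16 = 15/64
  d_2[S2] = 7/16*9/16 + 1/4*7/16 + 5/16*3/16 = 53/128
d_2 = (S0=45/128, S1=15/64, S2=53/128)

Answer: 45/128 15/64 53/128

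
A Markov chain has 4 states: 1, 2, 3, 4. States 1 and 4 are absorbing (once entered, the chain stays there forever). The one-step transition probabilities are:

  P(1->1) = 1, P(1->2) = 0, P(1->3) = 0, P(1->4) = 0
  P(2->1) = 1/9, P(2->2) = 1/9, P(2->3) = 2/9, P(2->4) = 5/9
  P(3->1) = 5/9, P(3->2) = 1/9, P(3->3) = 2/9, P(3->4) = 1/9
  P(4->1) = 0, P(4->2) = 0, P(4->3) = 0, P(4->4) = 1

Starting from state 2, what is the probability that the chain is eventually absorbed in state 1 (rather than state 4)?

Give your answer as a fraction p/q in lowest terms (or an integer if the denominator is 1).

Answer: 17/54

Derivation:
Let a_i = P(absorbed in 1 | start in state i).
Boundary conditions: a_1 = 1, a_4 = 0.
For each transient state i, a_i = sum_j P(i->j) * a_j:
  a_2 = 1/9*a_1 + 1/9*a_2 + 2/9*a_3 + 5/9*a_4
  a_3 = 5/9*a_1 + 1/9*a_2 + 2/9*a_3 + 1/9*a_4

Substituting a_1 = 1 and a_4 = 0, rearrange to (I - Q) a = r where r[i] = P(i -> 1):
  [8/9, -2/9] . (a_2, a_3) = 1/9
  [-1/9, 7/9] . (a_2, a_3) = 5/9

Solving yields:
  a_2 = 17/54
  a_3 = 41/54

Starting state is 2, so the absorption probability is a_2 = 17/54.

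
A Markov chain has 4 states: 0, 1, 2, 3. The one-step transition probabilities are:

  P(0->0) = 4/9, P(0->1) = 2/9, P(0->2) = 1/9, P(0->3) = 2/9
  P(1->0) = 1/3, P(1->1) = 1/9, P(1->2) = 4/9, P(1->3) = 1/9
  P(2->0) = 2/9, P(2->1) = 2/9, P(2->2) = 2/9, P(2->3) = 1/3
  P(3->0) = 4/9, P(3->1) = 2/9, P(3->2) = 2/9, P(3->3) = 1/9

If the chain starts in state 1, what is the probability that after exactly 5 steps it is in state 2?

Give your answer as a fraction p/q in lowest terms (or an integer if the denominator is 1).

Answer: 13315/59049

Derivation:
Computing P^5 by repeated multiplication:
P^1 =
  0: [4/9, 2/9, 1/9, 2/9]
  1: [1/3, 1/9, 4/9, 1/9]
  2: [2/9, 2/9, 2/9, 1/3]
  3: [4/9, 2/9, 2/9, 1/9]
P^2 =
  0: [32/81, 16/81, 2/9, 5/27]
  1: [1/3, 17/81, 17/81, 20/81]
  2: [10/27, 16/81, 20/81, 5/27]
  3: [10/27, 16/81, 2/9, 17/81]
P^3 =
  0: [272/729, 146/729, 2/9, 149/729]
  1: [91/243, 145/729, 169/729, 142/729]
  2: [268/729, 146/729, 164/729, 151/729]
  3: [272/729, 146/729, 164/729, 49/243]
P^4 =
  0: [2446/6561, 1312/6561, 1478/6561, 1325/6561]
  1: [811/2187, 1313/6561, 1475/6561, 1340/6561]
  2: [814/2187, 1312/6561, 494/2187, 1325/6561]
  3: [814/2187, 1312/6561, 1478/6561, 443/2187]
P^5 =
  0: [21976/59049, 11810/59049, 13300/59049, 11963/59049]
  1: [7327/19683, 11809/59049, 13315/59049, 11944/59049]
  2: [21968/59049, 11810/59049, 13304/59049, 3989/19683]
  3: [21976/59049, 11810/59049, 13304/59049, 11959/59049]

(P^5)[1 -> 2] = 13315/59049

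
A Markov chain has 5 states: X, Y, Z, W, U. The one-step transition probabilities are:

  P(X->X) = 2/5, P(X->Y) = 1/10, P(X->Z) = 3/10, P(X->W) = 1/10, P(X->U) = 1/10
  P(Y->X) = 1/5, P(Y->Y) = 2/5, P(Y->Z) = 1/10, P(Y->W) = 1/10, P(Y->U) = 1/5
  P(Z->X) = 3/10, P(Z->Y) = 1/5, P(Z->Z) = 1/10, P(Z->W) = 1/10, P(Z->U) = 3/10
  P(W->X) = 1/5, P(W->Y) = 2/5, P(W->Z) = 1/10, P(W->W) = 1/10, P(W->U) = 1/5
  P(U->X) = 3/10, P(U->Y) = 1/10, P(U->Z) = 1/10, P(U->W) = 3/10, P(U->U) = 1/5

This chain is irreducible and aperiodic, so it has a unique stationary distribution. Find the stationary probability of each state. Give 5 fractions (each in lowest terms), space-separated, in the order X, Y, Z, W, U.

The stationary distribution satisfies pi = pi * P, i.e.:
  pi_X = 2/5*pi_X + 1/5*pi_Y + 3/10*pi_Z + 1/5*pi_W + 3/10*pi_U
  pi_Y = 1/10*pi_X + 2/5*pi_Y + 1/5*pi_Z + 2/5*pi_W + 1/10*pi_U
  pi_Z = 3/10*pi_X + 1/10*pi_Y + 1/10*pi_Z + 1/10*pi_W + 1/10*pi_U
  pi_W = 1/10*pi_X + 1/10*pi_Y + 1/10*pi_Z + 1/10*pi_W + 3/10*pi_U
  pi_U = 1/10*pi_X + 1/5*pi_Y + 3/10*pi_Z + 1/5*pi_W + 1/5*pi_U
with normalization: pi_X + pi_Y + pi_Z + pi_W + pi_U = 1.

Using the first 4 balance equations plus normalization, the linear system A*pi = b is:
  [-3/5, 1/5, 3/10, 1/5, 3/10] . pi = 0
  [1/10, -3/5, 1/5, 2/5, 1/10] . pi = 0
  [3/10, 1/10, -9/10, 1/10, 1/10] . pi = 0
  [1/10, 1/10, 1/10, -9/10, 3/10] . pi = 0
  [1, 1, 1, 1, 1] . pi = 1

Solving yields:
  pi_X = 231/788
  pi_Y = 221/985
  pi_Z = 125/788
  pi_W = 541/3940
  pi_U = 147/788

Verification (pi * P):
  231/788*2/5 + 221/985*1/5 + 125/788*3/10 + 541/3940*1/5 + 147/788*3/10 = 231/788 = pi_X  (ok)
  231/788*1/10 + 221/985*2/5 + 125/788*1/5 + 541/3940*2/5 + 147/788*1/10 = 221/985 = pi_Y  (ok)
  231/788*3/10 + 221/985*1/10 + 125/788*1/10 + 541/3940*1/10 + 147/788*1/10 = 125/788 = pi_Z  (ok)
  231/788*1/10 + 221/985*1/10 + 125/788*1/10 + 541/3940*1/10 + 147/788*3/10 = 541/3940 = pi_W  (ok)
  231/788*1/10 + 221/985*1/5 + 125/788*3/10 + 541/3940*1/5 + 147/788*1/5 = 147/788 = pi_U  (ok)

Answer: 231/788 221/985 125/788 541/3940 147/788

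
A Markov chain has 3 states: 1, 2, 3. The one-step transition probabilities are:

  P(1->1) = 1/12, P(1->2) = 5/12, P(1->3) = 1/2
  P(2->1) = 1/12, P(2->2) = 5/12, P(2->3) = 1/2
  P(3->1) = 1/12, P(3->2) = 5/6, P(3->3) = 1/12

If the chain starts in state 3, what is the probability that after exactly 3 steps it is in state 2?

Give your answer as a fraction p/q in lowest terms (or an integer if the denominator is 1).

Answer: 1055/1728

Derivation:
Computing P^3 by repeated multiplication:
P^1 =
  1: [1/12, 5/12, 1/2]
  2: [1/12, 5/12, 1/2]
  3: [1/12, 5/6, 1/12]
P^2 =
  1: [1/12, 5/8, 7/24]
  2: [1/12, 5/8, 7/24]
  3: [1/12, 65/144, 67/144]
P^3 =
  1: [1/12, 155/288, 109/288]
  2: [1/12, 155/288, 109/288]
  3: [1/12, 1055/1728, 529/1728]

(P^3)[3 -> 2] = 1055/1728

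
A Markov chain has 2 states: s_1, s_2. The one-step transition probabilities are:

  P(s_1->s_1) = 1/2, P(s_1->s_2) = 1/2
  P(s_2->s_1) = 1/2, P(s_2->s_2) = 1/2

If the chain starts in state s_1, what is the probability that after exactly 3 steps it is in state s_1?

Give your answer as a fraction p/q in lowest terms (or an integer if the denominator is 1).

Computing P^3 by repeated multiplication:
P^1 =
  s_1: [1/2, 1/2]
  s_2: [1/2, 1/2]
P^2 =
  s_1: [1/2, 1/2]
  s_2: [1/2, 1/2]
P^3 =
  s_1: [1/2, 1/2]
  s_2: [1/2, 1/2]

(P^3)[s_1 -> s_1] = 1/2

Answer: 1/2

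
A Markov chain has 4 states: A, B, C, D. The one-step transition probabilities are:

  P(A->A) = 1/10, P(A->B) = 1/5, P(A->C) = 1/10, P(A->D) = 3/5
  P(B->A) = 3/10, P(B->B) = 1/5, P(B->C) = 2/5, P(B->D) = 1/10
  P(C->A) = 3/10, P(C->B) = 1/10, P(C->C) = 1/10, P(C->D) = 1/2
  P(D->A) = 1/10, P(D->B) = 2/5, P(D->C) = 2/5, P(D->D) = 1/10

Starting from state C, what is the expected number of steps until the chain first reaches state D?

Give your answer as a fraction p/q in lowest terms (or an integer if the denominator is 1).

Answer: 360/169

Derivation:
Let h_i = expected steps to first reach D from state i.
Boundary: h_D = 0.
First-step equations for the other states:
  h_A = 1 + 1/10*h_A + 1/5*h_B + 1/10*h_C + 3/5*h_D
  h_B = 1 + 3/10*h_A + 1/5*h_B + 2/5*h_C + 1/10*h_D
  h_C = 1 + 3/10*h_A + 1/10*h_B + 1/10*h_C + 1/2*h_D

Substituting h_D = 0 and rearranging gives the linear system (I - Q) h = 1:
  [9/10, -1/5, -1/10] . (h_A, h_B, h_C) = 1
  [-3/10, 4/5, -2/5] . (h_A, h_B, h_C) = 1
  [-3/10, -1/10, 9/10] . (h_A, h_B, h_C) = 1

Solving yields:
  h_A = 1030/507
  h_B = 40/13
  h_C = 360/169

Starting state is C, so the expected hitting time is h_C = 360/169.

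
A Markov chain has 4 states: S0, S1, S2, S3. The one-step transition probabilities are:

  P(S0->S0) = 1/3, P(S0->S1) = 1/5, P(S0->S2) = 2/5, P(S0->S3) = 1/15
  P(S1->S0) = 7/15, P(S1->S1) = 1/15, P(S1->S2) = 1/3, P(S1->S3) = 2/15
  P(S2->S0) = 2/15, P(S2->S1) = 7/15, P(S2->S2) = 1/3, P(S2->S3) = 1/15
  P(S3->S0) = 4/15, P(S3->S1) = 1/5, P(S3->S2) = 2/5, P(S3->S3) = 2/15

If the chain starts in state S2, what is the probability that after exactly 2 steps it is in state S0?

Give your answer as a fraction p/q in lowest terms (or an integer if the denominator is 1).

Computing P^2 by repeated multiplication:
P^1 =
  S0: [1/3, 1/5, 2/5, 1/15]
  S1: [7/15, 1/15, 1/3, 2/15]
  S2: [2/15, 7/15, 1/3, 1/15]
  S3: [4/15, 1/5, 2/5, 2/15]
P^2 =
  S0: [62/225, 7/25, 9/25, 19/225]
  S1: [4/15, 7/25, 28/75, 2/25]
  S2: [73/225, 17/75, 26/75, 23/225]
  S3: [61/225, 7/25, 9/25, 4/45]

(P^2)[S2 -> S0] = 73/225

Answer: 73/225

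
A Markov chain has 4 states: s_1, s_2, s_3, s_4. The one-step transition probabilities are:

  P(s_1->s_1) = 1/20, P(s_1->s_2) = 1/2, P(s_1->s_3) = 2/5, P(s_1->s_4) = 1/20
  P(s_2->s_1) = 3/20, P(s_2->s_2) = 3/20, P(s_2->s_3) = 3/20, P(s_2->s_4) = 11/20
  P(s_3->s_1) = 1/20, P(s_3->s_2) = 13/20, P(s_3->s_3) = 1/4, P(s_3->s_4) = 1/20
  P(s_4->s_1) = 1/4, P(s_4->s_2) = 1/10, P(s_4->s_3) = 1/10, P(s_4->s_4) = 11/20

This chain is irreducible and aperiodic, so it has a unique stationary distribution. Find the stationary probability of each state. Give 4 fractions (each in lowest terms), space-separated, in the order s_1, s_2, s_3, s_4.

The stationary distribution satisfies pi = pi * P, i.e.:
  pi_s_1 = 1/20*pi_s_1 + 3/20*pi_s_2 + 1/20*pi_s_3 + 1/4*pi_s_4
  pi_s_2 = 1/2*pi_s_1 + 3/20*pi_s_2 + 13/20*pi_s_3 + 1/10*pi_s_4
  pi_s_3 = 2/5*pi_s_1 + 3/20*pi_s_2 + 1/4*pi_s_3 + 1/10*pi_s_4
  pi_s_4 = 1/20*pi_s_1 + 11/20*pi_s_2 + 1/20*pi_s_3 + 11/20*pi_s_4
with normalization: pi_s_1 + pi_s_2 + pi_s_3 + pi_s_4 = 1.

Using the first 3 balance equations plus normalization, the linear system A*pi = b is:
  [-19/20, 3/20, 1/20, 1/4] . pi = 0
  [1/2, -17/20, 13/20, 1/10] . pi = 0
  [2/5, 3/20, -3/4, 1/10] . pi = 0
  [1, 1, 1, 1] . pi = 1

Solving yields:
  pi_s_1 = 322/2095
  pi_s_2 = 1169/4190
  pi_s_3 = 789/4190
  pi_s_4 = 794/2095

Verification (pi * P):
  322/2095*1/20 + 1169/4190*3/20 + 789/4190*1/20 + 794/2095*1/4 = 322/2095 = pi_s_1  (ok)
  322/2095*1/2 + 1169/4190*3/20 + 789/4190*13/20 + 794/2095*1/10 = 1169/4190 = pi_s_2  (ok)
  322/2095*2/5 + 1169/4190*3/20 + 789/4190*1/4 + 794/2095*1/10 = 789/4190 = pi_s_3  (ok)
  322/2095*1/20 + 1169/4190*11/20 + 789/4190*1/20 + 794/2095*11/20 = 794/2095 = pi_s_4  (ok)

Answer: 322/2095 1169/4190 789/4190 794/2095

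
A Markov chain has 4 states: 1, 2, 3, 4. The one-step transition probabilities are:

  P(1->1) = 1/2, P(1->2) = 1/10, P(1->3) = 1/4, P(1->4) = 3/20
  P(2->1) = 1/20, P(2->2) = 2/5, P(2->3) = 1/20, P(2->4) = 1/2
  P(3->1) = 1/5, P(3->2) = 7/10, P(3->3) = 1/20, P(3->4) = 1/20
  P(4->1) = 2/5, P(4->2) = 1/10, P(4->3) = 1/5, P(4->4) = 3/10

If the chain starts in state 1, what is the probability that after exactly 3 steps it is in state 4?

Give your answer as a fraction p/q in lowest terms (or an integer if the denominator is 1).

Computing P^3 by repeated multiplication:
P^1 =
  1: [1/2, 1/10, 1/4, 3/20]
  2: [1/20, 2/5, 1/20, 1/2]
  3: [1/5, 7/10, 1/20, 1/20]
  4: [2/5, 1/10, 1/5, 3/10]
P^2 =
  1: [73/200, 7/25, 69/400, 73/400]
  2: [51/200, 1/4, 27/200, 9/25]
  3: [33/200, 17/50, 39/400, 159/400]
  4: [73/200, 1/4, 7/40, 21/100]
P^3 =
  1: [38/125, 23/80, 1203/8000, 413/1600]
  2: [311/1000, 32/125, 31/200, 139/500]
  3: [139/500, 521/2000, 1141/8000, 2551/8000]
  4: [157/500, 7/25, 309/2000, 503/2000]

(P^3)[1 -> 4] = 413/1600

Answer: 413/1600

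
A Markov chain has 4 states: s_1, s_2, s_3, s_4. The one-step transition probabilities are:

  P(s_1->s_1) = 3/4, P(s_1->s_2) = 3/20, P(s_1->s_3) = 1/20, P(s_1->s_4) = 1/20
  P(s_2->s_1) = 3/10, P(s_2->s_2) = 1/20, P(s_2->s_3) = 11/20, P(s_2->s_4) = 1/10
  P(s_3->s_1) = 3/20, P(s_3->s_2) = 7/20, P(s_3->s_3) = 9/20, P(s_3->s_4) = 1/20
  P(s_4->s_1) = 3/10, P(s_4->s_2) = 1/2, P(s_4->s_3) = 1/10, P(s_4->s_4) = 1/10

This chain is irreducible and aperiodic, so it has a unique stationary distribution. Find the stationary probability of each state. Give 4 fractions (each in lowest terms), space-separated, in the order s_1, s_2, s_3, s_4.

The stationary distribution satisfies pi = pi * P, i.e.:
  pi_s_1 = 3/4*pi_s_1 + 3/10*pi_s_2 + 3/20*pi_s_3 + 3/10*pi_s_4
  pi_s_2 = 3/20*pi_s_1 + 1/20*pi_s_2 + 7/20*pi_s_3 + 1/2*pi_s_4
  pi_s_3 = 1/20*pi_s_1 + 11/20*pi_s_2 + 9/20*pi_s_3 + 1/10*pi_s_4
  pi_s_4 = 1/20*pi_s_1 + 1/10*pi_s_2 + 1/20*pi_s_3 + 1/10*pi_s_4
with normalization: pi_s_1 + pi_s_2 + pi_s_3 + pi_s_4 = 1.

Using the first 3 balance equations plus normalization, the linear system A*pi = b is:
  [-1/4, 3/10, 3/20, 3/10] . pi = 0
  [3/20, -19/20, 7/20, 1/2] . pi = 0
  [1/20, 11/20, -11/20, 1/10] . pi = 0
  [1, 1, 1, 1] . pi = 1

Solving yields:
  pi_s_1 = 495/1042
  pi_s_2 = 106/521
  pi_s_3 = 269/1042
  pi_s_4 = 33/521

Verification (pi * P):
  495/1042*3/4 + 106/521*3/10 + 269/1042*3/20 + 33/521*3/10 = 495/1042 = pi_s_1  (ok)
  495/1042*3/20 + 106/521*1/20 + 269/1042*7/20 + 33/521*1/2 = 106/521 = pi_s_2  (ok)
  495/1042*1/20 + 106/521*11/20 + 269/1042*9/20 + 33/521*1/10 = 269/1042 = pi_s_3  (ok)
  495/1042*1/20 + 106/521*1/10 + 269/1042*1/20 + 33/521*1/10 = 33/521 = pi_s_4  (ok)

Answer: 495/1042 106/521 269/1042 33/521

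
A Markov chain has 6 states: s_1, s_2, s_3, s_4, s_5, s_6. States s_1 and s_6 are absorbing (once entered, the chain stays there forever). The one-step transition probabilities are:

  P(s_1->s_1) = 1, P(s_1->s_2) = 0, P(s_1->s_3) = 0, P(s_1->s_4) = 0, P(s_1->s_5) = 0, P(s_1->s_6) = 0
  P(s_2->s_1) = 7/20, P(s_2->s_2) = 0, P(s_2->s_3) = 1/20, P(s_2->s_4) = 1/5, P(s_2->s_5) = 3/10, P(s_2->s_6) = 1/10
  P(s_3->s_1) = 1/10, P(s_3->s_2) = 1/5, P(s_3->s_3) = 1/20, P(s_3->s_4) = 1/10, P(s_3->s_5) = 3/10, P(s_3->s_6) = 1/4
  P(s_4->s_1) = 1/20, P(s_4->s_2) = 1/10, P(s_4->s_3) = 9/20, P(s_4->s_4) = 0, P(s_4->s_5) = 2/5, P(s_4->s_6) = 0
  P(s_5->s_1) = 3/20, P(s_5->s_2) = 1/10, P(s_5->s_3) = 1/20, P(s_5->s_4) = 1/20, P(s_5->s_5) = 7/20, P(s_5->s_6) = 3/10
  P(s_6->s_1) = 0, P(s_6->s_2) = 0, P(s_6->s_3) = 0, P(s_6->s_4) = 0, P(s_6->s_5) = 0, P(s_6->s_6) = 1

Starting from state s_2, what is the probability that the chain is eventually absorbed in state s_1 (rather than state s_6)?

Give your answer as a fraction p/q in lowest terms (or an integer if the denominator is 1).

Answer: 21459/37534

Derivation:
Let a_i = P(absorbed in s_1 | start in state i).
Boundary conditions: a_s_1 = 1, a_s_6 = 0.
For each transient state i, a_i = sum_j P(i->j) * a_j:
  a_s_2 = 7/20*a_s_1 + 0*a_s_2 + 1/20*a_s_3 + 1/5*a_s_4 + 3/10*a_s_5 + 1/10*a_s_6
  a_s_3 = 1/10*a_s_1 + 1/5*a_s_2 + 1/20*a_s_3 + 1/10*a_s_4 + 3/10*a_s_5 + 1/4*a_s_6
  a_s_4 = 1/20*a_s_1 + 1/10*a_s_2 + 9/20*a_s_3 + 0*a_s_4 + 2/5*a_s_5 + 0*a_s_6
  a_s_5 = 3/20*a_s_1 + 1/10*a_s_2 + 1/20*a_s_3 + 1/20*a_s_4 + 7/20*a_s_5 + 3/10*a_s_6

Substituting a_s_1 = 1 and a_s_6 = 0, rearrange to (I - Q) a = r where r[i] = P(i -> s_1):
  [1, -1/20, -1/5, -3/10] . (a_s_2, a_s_3, a_s_4, a_s_5) = 7/20
  [-1/5, 19/20, -1/10, -3/10] . (a_s_2, a_s_3, a_s_4, a_s_5) = 1/10
  [-1/10, -9/20, 1, -2/5] . (a_s_2, a_s_3, a_s_4, a_s_5) = 1/20
  [-1/10, -1/20, -1/20, 13/20] . (a_s_2, a_s_3, a_s_4, a_s_5) = 3/20

Solving yields:
  a_s_2 = 21459/37534
  a_s_3 = 1052/2681
  a_s_4 = 16393/37534
  a_s_5 = 293/766

Starting state is s_2, so the absorption probability is a_s_2 = 21459/37534.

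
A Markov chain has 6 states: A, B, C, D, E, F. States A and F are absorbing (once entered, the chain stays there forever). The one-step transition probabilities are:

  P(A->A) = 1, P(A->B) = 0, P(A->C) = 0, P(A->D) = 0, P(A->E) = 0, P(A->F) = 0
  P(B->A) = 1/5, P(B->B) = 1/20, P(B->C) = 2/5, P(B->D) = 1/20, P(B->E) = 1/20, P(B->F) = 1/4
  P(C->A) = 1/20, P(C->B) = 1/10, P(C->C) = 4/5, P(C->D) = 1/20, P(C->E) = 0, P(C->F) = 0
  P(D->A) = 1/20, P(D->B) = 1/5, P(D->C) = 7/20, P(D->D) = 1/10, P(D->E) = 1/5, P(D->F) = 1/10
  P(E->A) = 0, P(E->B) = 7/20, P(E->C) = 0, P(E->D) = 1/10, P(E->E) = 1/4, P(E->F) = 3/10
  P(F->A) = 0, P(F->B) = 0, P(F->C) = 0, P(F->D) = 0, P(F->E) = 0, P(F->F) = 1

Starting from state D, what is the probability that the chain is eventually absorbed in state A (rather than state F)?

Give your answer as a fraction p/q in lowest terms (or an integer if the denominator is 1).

Answer: 2885/5972

Derivation:
Let a_i = P(absorbed in A | start in state i).
Boundary conditions: a_A = 1, a_F = 0.
For each transient state i, a_i = sum_j P(i->j) * a_j:
  a_B = 1/5*a_A + 1/20*a_B + 2/5*a_C + 1/20*a_D + 1/20*a_E + 1/4*a_F
  a_C = 1/20*a_A + 1/10*a_B + 4/5*a_C + 1/20*a_D + 0*a_E + 0*a_F
  a_D = 1/20*a_A + 1/5*a_B + 7/20*a_C + 1/10*a_D + 1/5*a_E + 1/10*a_F
  a_E = 0*a_A + 7/20*a_B + 0*a_C + 1/10*a_D + 1/4*a_E + 3/10*a_F

Substituting a_A = 1 and a_F = 0, rearrange to (I - Q) a = r where r[i] = P(i -> A):
  [19/20, -2/5, -1/20, -1/20] . (a_B, a_C, a_D, a_E) = 1/5
  [-1/10, 1/5, -1/20, 0] . (a_B, a_C, a_D, a_E) = 1/20
  [-1/5, -7/20, 9/10, -1/5] . (a_B, a_C, a_D, a_E) = 1/20
  [-7/20, 0, -1/10, 3/4] . (a_B, a_C, a_D, a_E) = 0

Solving yields:
  a_B = 6175/11944
  a_C = 1879/2986
  a_D = 2885/5972
  a_E = 3651/11944

Starting state is D, so the absorption probability is a_D = 2885/5972.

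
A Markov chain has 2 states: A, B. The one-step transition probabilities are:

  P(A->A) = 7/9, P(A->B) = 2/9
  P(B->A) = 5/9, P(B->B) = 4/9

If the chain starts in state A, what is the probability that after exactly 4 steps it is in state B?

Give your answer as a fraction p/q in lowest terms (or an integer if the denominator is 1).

Computing P^4 by repeated multiplication:
P^1 =
  A: [7/9, 2/9]
  B: [5/9, 4/9]
P^2 =
  A: [59/81, 22/81]
  B: [55/81, 26/81]
P^3 =
  A: [523/729, 206/729]
  B: [515/729, 214/729]
P^4 =
  A: [4691/6561, 1870/6561]
  B: [4675/6561, 1886/6561]

(P^4)[A -> B] = 1870/6561

Answer: 1870/6561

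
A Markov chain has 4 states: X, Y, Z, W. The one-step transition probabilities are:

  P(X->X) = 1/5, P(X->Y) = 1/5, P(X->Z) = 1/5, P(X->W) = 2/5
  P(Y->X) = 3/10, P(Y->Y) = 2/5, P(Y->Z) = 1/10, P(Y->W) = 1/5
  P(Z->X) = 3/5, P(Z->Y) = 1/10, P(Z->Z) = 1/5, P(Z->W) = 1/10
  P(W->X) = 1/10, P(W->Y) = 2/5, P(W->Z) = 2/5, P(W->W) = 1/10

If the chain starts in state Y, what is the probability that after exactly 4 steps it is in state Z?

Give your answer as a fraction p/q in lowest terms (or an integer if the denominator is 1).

Answer: 213/1000

Derivation:
Computing P^4 by repeated multiplication:
P^1 =
  X: [1/5, 1/5, 1/5, 2/5]
  Y: [3/10, 2/5, 1/10, 1/5]
  Z: [3/5, 1/10, 1/5, 1/10]
  W: [1/10, 2/5, 2/5, 1/10]
P^2 =
  X: [13/50, 3/10, 13/50, 9/50]
  Y: [13/50, 31/100, 1/5, 23/100]
  Z: [7/25, 11/50, 21/100, 29/100]
  W: [39/100, 13/50, 9/50, 17/100]
P^3 =
  X: [79/250, 27/100, 103/500, 26/125]
  Y: [36/125, 36/125, 43/200, 209/1000]
  Z: [277/1000, 281/1000, 59/250, 103/500]
  W: [281/1000, 67/250, 26/125, 243/1000]
P^4 =
  X: [1443/5000, 11/40, 1073/5000, 1109/5000]
  Y: [2939/10000, 2779/10000, 213/1000, 269/1250]
  Z: [3019/10000, 1369/5000, 2131/10000, 132/625]
  W: [2857/10000, 1407/5000, 1109/5000, 2111/10000]

(P^4)[Y -> Z] = 213/1000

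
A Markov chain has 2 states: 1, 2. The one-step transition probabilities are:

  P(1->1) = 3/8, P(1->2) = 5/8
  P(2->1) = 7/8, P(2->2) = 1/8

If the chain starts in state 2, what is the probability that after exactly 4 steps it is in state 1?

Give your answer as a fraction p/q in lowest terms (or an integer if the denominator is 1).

Answer: 35/64

Derivation:
Computing P^4 by repeated multiplication:
P^1 =
  1: [3/8, 5/8]
  2: [7/8, 1/8]
P^2 =
  1: [11/16, 5/16]
  2: [7/16, 9/16]
P^3 =
  1: [17/32, 15/32]
  2: [21/32, 11/32]
P^4 =
  1: [39/64, 25/64]
  2: [35/64, 29/64]

(P^4)[2 -> 1] = 35/64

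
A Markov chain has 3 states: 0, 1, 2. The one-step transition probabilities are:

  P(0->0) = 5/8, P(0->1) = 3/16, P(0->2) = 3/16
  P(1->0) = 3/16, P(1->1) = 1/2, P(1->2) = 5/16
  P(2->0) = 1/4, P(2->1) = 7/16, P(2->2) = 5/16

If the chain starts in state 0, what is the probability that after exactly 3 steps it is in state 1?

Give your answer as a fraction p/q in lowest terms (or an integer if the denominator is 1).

Answer: 1383/4096

Derivation:
Computing P^3 by repeated multiplication:
P^1 =
  0: [5/8, 3/16, 3/16]
  1: [3/16, 1/2, 5/16]
  2: [1/4, 7/16, 5/16]
P^2 =
  0: [121/256, 75/256, 15/64]
  1: [37/128, 27/64, 37/128]
  2: [81/256, 103/256, 9/32]
P^3 =
  0: [1675/4096, 1383/4096, 519/2048]
  1: [85/256, 401/1024, 283/1024]
  2: [1407/4096, 1571/4096, 559/2048]

(P^3)[0 -> 1] = 1383/4096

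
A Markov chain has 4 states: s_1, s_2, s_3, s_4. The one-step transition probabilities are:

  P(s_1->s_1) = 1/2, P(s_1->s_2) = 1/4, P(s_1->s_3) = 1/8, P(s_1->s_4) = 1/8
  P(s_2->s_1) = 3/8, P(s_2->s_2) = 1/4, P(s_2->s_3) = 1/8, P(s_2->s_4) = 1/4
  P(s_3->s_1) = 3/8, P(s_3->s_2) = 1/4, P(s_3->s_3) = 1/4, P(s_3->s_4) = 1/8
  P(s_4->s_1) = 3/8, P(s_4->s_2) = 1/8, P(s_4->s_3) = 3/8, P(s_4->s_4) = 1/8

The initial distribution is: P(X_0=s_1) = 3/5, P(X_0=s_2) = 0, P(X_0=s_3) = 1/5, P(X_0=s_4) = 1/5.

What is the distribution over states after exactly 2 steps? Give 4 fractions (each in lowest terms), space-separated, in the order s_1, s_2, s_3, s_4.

Answer: 69/160 15/64 29/160 49/320

Derivation:
Propagating the distribution step by step (d_{t+1} = d_t * P):
d_0 = (s_1=3/5, s_2=0, s_3=1/5, s_4=1/5)
  d_1[s_1] = 3/5*1/2 + 0*3/8 + 1/5*3/8 + 1/5*3/8 = 9/20
  d_1[s_2] = 3/5*1/4 + 0*1/4 + 1/5*1/4 + 1/5*1/8 = 9/40
  d_1[s_3] = 3/5*1/8 + 0*1/8 + 1/5*1/4 + 1/5*3/8 = 1/5
  d_1[s_4] = 3/5*1/8 + 0*1/4 + 1/5*1/8 + 1/5*1/8 = 1/8
d_1 = (s_1=9/20, s_2=9/40, s_3=1/5, s_4=1/8)
  d_2[s_1] = 9/20*1/2 + 9/40*3/8 + 1/5*3/8 + 1/8*3/8 = 69/160
  d_2[s_2] = 9/20*1/4 + 9/40*1/4 + 1/5*1/4 + 1/8*1/8 = 15/64
  d_2[s_3] = 9/20*1/8 + 9/40*1/8 + 1/5*1/4 + 1/8*3/8 = 29/160
  d_2[s_4] = 9/20*1/8 + 9/40*1/4 + 1/5*1/8 + 1/8*1/8 = 49/320
d_2 = (s_1=69/160, s_2=15/64, s_3=29/160, s_4=49/320)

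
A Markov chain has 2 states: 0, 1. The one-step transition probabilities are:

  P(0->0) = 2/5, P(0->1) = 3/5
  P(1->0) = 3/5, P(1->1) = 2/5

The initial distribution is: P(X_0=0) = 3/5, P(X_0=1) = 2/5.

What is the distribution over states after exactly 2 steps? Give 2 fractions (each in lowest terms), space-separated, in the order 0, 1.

Answer: 63/125 62/125

Derivation:
Propagating the distribution step by step (d_{t+1} = d_t * P):
d_0 = (0=3/5, 1=2/5)
  d_1[0] = 3/5*2/5 + 2/5*3/5 = 12/25
  d_1[1] = 3/5*3/5 + 2/5*2/5 = 13/25
d_1 = (0=12/25, 1=13/25)
  d_2[0] = 12/25*2/5 + 13/25*3/5 = 63/125
  d_2[1] = 12/25*3/5 + 13/25*2/5 = 62/125
d_2 = (0=63/125, 1=62/125)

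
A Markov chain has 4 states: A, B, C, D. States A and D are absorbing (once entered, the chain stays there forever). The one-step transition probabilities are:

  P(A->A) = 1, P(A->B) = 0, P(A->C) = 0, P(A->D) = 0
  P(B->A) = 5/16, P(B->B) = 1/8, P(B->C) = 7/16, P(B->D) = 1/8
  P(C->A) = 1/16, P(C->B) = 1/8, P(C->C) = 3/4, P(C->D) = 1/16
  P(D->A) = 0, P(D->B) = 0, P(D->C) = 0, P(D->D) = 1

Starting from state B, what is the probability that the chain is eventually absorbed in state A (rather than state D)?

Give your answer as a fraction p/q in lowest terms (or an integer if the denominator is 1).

Let a_i = P(absorbed in A | start in state i).
Boundary conditions: a_A = 1, a_D = 0.
For each transient state i, a_i = sum_j P(i->j) * a_j:
  a_B = 5/16*a_A + 1/8*a_B + 7/16*a_C + 1/8*a_D
  a_C = 1/16*a_A + 1/8*a_B + 3/4*a_C + 1/16*a_D

Substituting a_A = 1 and a_D = 0, rearrange to (I - Q) a = r where r[i] = P(i -> A):
  [7/8, -7/16] . (a_B, a_C) = 5/16
  [-1/8, 1/4] . (a_B, a_C) = 1/16

Solving yields:
  a_B = 9/14
  a_C = 4/7

Starting state is B, so the absorption probability is a_B = 9/14.

Answer: 9/14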